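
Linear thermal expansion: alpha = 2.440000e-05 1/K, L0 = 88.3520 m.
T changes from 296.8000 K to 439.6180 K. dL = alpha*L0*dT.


dT = 142.8180 K
dL = 2.440000e-05 * 88.3520 * 142.8180 = 0.307885 m
L_final = 88.659885 m

dL = 0.307885 m


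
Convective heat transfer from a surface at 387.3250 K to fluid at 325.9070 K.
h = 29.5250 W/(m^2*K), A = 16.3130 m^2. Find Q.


dT = 61.4180 K
Q = 29.5250 * 16.3130 * 61.4180 = 29581.4469 W

29581.4469 W


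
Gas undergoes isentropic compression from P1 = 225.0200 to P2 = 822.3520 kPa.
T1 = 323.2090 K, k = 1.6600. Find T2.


(k-1)/k = 0.3976
(P2/P1)^exp = 1.6741
T2 = 323.2090 * 1.6741 = 541.0805 K

541.0805 K


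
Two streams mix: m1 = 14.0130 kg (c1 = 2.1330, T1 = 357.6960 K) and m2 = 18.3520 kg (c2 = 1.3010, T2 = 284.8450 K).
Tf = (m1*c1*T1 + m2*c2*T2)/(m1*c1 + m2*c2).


num = 17492.3821
den = 53.7657
Tf = 325.3448 K

325.3448 K


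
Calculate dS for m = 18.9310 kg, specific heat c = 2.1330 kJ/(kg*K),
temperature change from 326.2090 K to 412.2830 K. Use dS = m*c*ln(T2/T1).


T2/T1 = 1.2639
ln(T2/T1) = 0.2342
dS = 18.9310 * 2.1330 * 0.2342 = 9.4558 kJ/K

9.4558 kJ/K


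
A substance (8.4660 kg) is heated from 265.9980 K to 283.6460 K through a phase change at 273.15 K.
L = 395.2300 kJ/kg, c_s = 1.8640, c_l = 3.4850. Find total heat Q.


Q1 (sensible, solid) = 8.4660 * 1.8640 * 7.1520 = 112.8630 kJ
Q2 (latent) = 8.4660 * 395.2300 = 3346.0172 kJ
Q3 (sensible, liquid) = 8.4660 * 3.4850 * 10.4960 = 309.6741 kJ
Q_total = 3768.5543 kJ

3768.5543 kJ


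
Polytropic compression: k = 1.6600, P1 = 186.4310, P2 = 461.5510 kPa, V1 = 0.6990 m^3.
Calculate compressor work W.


(k-1)/k = 0.3976
(P2/P1)^exp = 1.4339
W = 2.5152 * 186.4310 * 0.6990 * (1.4339 - 1) = 142.2304 kJ

142.2304 kJ


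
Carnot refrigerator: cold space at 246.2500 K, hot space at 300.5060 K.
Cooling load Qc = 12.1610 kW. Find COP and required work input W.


COP = 246.2500 / 54.2560 = 4.5387
W = 12.1610 / 4.5387 = 2.6794 kW

COP = 4.5387, W = 2.6794 kW


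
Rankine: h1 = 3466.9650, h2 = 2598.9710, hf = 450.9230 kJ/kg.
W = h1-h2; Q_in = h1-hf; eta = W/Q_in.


W = 867.9940 kJ/kg
Q_in = 3016.0420 kJ/kg
eta = 0.2878 = 28.7792%

eta = 28.7792%


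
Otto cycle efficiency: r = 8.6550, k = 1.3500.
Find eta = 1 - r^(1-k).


r^(k-1) = 2.1284
eta = 1 - 1/2.1284 = 0.5302 = 53.0153%

53.0153%


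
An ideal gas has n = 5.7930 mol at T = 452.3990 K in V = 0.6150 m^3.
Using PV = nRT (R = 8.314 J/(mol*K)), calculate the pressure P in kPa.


P = nRT/V = 5.7930 * 8.314 * 452.3990 / 0.6150
= 21788.8939 / 0.6150 = 35429.0958 Pa = 35.4291 kPa

35.4291 kPa


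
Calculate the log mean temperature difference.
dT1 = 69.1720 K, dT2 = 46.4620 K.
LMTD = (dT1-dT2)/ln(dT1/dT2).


dT1/dT2 = 1.4888
ln(dT1/dT2) = 0.3980
LMTD = 22.7100 / 0.3980 = 57.0658 K

57.0658 K


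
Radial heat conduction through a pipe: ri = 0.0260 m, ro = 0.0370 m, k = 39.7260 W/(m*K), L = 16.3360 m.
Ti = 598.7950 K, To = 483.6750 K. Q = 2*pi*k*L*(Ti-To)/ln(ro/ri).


dT = 115.1200 K
ln(ro/ri) = 0.3528
Q = 2*pi*39.7260*16.3360*115.1200 / 0.3528 = 1330443.1585 W

1330443.1585 W


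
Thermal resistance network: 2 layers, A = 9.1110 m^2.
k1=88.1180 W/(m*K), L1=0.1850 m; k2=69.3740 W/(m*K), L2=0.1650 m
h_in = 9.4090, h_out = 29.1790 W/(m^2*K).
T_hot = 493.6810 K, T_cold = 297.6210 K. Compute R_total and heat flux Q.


R_conv_in = 1/(9.4090*9.1110) = 0.0117
R_1 = 0.1850/(88.1180*9.1110) = 0.0002
R_2 = 0.1650/(69.3740*9.1110) = 0.0003
R_conv_out = 1/(29.1790*9.1110) = 0.0038
R_total = 0.0159 K/W
Q = 196.0600 / 0.0159 = 12316.7538 W

R_total = 0.0159 K/W, Q = 12316.7538 W


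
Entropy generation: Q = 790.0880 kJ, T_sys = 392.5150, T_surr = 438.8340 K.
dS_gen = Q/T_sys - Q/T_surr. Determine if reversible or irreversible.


dS_sys = 790.0880/392.5150 = 2.0129 kJ/K
dS_surr = -790.0880/438.8340 = -1.8004 kJ/K
dS_gen = 2.0129 - 1.8004 = 0.2125 kJ/K (irreversible)

dS_gen = 0.2125 kJ/K, irreversible


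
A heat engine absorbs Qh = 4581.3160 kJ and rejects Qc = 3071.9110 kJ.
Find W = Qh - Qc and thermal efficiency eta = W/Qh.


W = 4581.3160 - 3071.9110 = 1509.4050 kJ
eta = 1509.4050 / 4581.3160 = 0.3295 = 32.9470%

W = 1509.4050 kJ, eta = 32.9470%


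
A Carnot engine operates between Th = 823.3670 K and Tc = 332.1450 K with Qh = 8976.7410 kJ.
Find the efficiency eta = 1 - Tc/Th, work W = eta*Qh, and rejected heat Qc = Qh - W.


eta = 1 - 332.1450/823.3670 = 0.5966
W = 0.5966 * 8976.7410 = 5355.5373 kJ
Qc = 8976.7410 - 5355.5373 = 3621.2037 kJ

eta = 59.6602%, W = 5355.5373 kJ, Qc = 3621.2037 kJ


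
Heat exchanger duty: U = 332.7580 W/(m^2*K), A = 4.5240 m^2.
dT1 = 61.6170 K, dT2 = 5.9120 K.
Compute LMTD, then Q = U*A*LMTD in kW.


LMTD = 23.7654 K
Q = 332.7580 * 4.5240 * 23.7654 = 35776.3694 W = 35.7764 kW

35.7764 kW


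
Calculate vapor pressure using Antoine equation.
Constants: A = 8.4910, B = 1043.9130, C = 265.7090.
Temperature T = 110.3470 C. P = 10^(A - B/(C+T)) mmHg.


C+T = 376.0560
B/(C+T) = 2.7760
log10(P) = 8.4910 - 2.7760 = 5.7150
P = 10^5.7150 = 518858.6697 mmHg

518858.6697 mmHg


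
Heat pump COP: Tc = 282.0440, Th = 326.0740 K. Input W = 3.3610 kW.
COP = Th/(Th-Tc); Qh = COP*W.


COP = 326.0740 / 44.0300 = 7.4057
Qh = 7.4057 * 3.3610 = 24.8906 kW

COP = 7.4057, Qh = 24.8906 kW


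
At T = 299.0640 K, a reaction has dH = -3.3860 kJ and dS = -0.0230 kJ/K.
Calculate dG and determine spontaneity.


T*dS = 299.0640 * -0.0230 = -6.8785 kJ
dG = -3.3860 + 6.8785 = 3.4925 kJ (non-spontaneous)

dG = 3.4925 kJ, non-spontaneous


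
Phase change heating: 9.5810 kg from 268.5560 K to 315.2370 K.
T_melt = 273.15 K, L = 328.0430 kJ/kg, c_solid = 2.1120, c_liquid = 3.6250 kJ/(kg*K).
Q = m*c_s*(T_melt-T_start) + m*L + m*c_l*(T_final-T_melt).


Q1 (sensible, solid) = 9.5810 * 2.1120 * 4.5940 = 92.9599 kJ
Q2 (latent) = 9.5810 * 328.0430 = 3142.9800 kJ
Q3 (sensible, liquid) = 9.5810 * 3.6250 * 42.0870 = 1461.7289 kJ
Q_total = 4697.6688 kJ

4697.6688 kJ


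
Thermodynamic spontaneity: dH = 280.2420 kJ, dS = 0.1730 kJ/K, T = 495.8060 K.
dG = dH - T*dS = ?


T*dS = 495.8060 * 0.1730 = 85.7744 kJ
dG = 280.2420 - 85.7744 = 194.4676 kJ (non-spontaneous)

dG = 194.4676 kJ, non-spontaneous


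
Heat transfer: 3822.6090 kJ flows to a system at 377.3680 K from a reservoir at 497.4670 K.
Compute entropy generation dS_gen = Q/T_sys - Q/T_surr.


dS_sys = 3822.6090/377.3680 = 10.1297 kJ/K
dS_surr = -3822.6090/497.4670 = -7.6841 kJ/K
dS_gen = 10.1297 - 7.6841 = 2.4455 kJ/K (irreversible)

dS_gen = 2.4455 kJ/K, irreversible


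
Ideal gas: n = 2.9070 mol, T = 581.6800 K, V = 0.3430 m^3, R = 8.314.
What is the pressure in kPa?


P = nRT/V = 2.9070 * 8.314 * 581.6800 / 0.3430
= 14058.5064 / 0.3430 = 40986.8992 Pa = 40.9869 kPa

40.9869 kPa


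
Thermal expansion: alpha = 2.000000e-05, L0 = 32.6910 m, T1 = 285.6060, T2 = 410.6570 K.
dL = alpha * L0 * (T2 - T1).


dT = 125.0510 K
dL = 2.000000e-05 * 32.6910 * 125.0510 = 0.081761 m
L_final = 32.772761 m

dL = 0.081761 m


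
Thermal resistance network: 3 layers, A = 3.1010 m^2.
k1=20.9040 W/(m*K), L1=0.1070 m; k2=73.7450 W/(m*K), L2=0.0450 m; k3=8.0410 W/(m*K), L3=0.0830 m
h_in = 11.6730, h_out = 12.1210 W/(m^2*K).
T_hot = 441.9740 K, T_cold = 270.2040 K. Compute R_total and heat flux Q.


R_conv_in = 1/(11.6730*3.1010) = 0.0276
R_1 = 0.1070/(20.9040*3.1010) = 0.0017
R_2 = 0.0450/(73.7450*3.1010) = 0.0002
R_3 = 0.0830/(8.0410*3.1010) = 0.0033
R_conv_out = 1/(12.1210*3.1010) = 0.0266
R_total = 0.0594 K/W
Q = 171.7700 / 0.0594 = 2891.4248 W

R_total = 0.0594 K/W, Q = 2891.4248 W


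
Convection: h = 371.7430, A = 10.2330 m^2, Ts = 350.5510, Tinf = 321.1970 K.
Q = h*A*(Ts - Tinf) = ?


dT = 29.3540 K
Q = 371.7430 * 10.2330 * 29.3540 = 111663.9698 W

111663.9698 W


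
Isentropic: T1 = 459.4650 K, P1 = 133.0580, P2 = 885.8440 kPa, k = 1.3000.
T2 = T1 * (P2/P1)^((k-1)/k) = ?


(k-1)/k = 0.2308
(P2/P1)^exp = 1.5488
T2 = 459.4650 * 1.5488 = 711.6206 K

711.6206 K


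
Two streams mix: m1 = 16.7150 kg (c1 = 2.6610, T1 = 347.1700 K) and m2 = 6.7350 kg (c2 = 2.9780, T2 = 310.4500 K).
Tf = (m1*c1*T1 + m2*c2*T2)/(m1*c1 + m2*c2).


num = 21668.2836
den = 64.5354
Tf = 335.7579 K

335.7579 K


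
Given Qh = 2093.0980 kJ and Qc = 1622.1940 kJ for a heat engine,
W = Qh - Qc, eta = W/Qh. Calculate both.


W = 2093.0980 - 1622.1940 = 470.9040 kJ
eta = 470.9040 / 2093.0980 = 0.2250 = 22.4979%

W = 470.9040 kJ, eta = 22.4979%


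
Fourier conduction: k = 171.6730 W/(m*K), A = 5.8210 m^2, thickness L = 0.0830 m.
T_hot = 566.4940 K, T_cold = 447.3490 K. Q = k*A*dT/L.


dT = 119.1450 K
Q = 171.6730 * 5.8210 * 119.1450 / 0.0830 = 1434489.3393 W

1434489.3393 W


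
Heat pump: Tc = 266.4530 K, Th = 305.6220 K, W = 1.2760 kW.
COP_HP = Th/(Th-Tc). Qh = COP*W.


COP = 305.6220 / 39.1690 = 7.8027
Qh = 7.8027 * 1.2760 = 9.9562 kW

COP = 7.8027, Qh = 9.9562 kW


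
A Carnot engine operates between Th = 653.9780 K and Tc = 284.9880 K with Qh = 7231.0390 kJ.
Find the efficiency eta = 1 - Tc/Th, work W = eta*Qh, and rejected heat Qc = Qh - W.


eta = 1 - 284.9880/653.9780 = 0.5642
W = 0.5642 * 7231.0390 = 4079.9248 kJ
Qc = 7231.0390 - 4079.9248 = 3151.1142 kJ

eta = 56.4224%, W = 4079.9248 kJ, Qc = 3151.1142 kJ


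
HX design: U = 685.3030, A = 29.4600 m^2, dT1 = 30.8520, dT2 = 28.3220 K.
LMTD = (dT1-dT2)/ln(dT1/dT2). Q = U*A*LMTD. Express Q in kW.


LMTD = 29.5690 K
Q = 685.3030 * 29.4600 * 29.5690 = 596968.5687 W = 596.9686 kW

596.9686 kW


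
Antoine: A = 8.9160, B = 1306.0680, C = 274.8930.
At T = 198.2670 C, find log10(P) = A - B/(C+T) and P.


C+T = 473.1600
B/(C+T) = 2.7603
log10(P) = 8.9160 - 2.7603 = 6.1557
P = 10^6.1557 = 1431167.9137 mmHg

1431167.9137 mmHg


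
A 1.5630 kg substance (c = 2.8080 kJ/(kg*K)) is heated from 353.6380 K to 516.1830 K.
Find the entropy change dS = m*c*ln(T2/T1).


T2/T1 = 1.4596
ln(T2/T1) = 0.3782
dS = 1.5630 * 2.8080 * 0.3782 = 1.6598 kJ/K

1.6598 kJ/K


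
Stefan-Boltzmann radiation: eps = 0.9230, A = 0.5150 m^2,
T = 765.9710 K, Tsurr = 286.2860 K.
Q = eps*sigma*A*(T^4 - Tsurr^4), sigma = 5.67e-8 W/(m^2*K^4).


T^4 = 3.4423e+11
Tsurr^4 = 6.7174e+09
Q = 0.9230 * 5.67e-8 * 0.5150 * 3.3751e+11 = 9096.6733 W

9096.6733 W


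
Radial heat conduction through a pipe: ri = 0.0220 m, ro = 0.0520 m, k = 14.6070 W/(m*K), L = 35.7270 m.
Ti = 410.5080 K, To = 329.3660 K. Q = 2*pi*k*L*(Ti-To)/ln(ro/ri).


dT = 81.1420 K
ln(ro/ri) = 0.8602
Q = 2*pi*14.6070*35.7270*81.1420 / 0.8602 = 309302.2496 W

309302.2496 W


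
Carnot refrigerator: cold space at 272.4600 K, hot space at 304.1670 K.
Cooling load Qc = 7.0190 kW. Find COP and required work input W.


COP = 272.4600 / 31.7070 = 8.5931
W = 7.0190 / 8.5931 = 0.8168 kW

COP = 8.5931, W = 0.8168 kW


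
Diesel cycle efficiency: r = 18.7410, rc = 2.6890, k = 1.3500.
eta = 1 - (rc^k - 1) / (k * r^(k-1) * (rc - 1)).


r^(k-1) = 2.7892
rc^k = 3.8014
eta = 0.5595 = 55.9506%

55.9506%


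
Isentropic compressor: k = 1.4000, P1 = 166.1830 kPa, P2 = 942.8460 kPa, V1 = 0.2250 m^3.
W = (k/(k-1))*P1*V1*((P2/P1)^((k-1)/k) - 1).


(k-1)/k = 0.2857
(P2/P1)^exp = 1.6421
W = 3.5000 * 166.1830 * 0.2250 * (1.6421 - 1) = 84.0248 kJ

84.0248 kJ


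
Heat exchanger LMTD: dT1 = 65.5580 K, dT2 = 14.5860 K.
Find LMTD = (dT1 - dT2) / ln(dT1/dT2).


dT1/dT2 = 4.4946
ln(dT1/dT2) = 1.5029
LMTD = 50.9720 / 1.5029 = 33.9164 K

33.9164 K


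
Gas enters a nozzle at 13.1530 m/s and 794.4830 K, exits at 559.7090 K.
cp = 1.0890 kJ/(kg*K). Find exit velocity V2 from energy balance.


dT = 234.7740 K
2*cp*1000*dT = 511337.7720
V1^2 = 173.0014
V2 = sqrt(511510.7734) = 715.1998 m/s

715.1998 m/s


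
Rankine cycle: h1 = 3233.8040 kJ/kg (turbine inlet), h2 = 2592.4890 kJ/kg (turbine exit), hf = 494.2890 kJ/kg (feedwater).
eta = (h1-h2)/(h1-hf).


W = 641.3150 kJ/kg
Q_in = 2739.5150 kJ/kg
eta = 0.2341 = 23.4098%

eta = 23.4098%


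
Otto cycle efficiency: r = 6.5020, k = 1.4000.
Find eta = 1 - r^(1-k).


r^(k-1) = 2.1146
eta = 1 - 1/2.1146 = 0.5271 = 52.7087%

52.7087%


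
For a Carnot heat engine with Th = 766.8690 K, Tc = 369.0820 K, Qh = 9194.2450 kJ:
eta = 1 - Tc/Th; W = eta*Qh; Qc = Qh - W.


eta = 1 - 369.0820/766.8690 = 0.5187
W = 0.5187 * 9194.2450 = 4769.1993 kJ
Qc = 9194.2450 - 4769.1993 = 4425.0457 kJ

eta = 51.8716%, W = 4769.1993 kJ, Qc = 4425.0457 kJ


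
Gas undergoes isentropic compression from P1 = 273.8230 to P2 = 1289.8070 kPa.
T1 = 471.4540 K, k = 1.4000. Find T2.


(k-1)/k = 0.2857
(P2/P1)^exp = 1.5570
T2 = 471.4540 * 1.5570 = 734.0754 K

734.0754 K


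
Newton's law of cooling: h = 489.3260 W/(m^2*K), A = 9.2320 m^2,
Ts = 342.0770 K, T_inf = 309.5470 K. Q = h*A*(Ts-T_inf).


dT = 32.5300 K
Q = 489.3260 * 9.2320 * 32.5300 = 146952.8968 W

146952.8968 W


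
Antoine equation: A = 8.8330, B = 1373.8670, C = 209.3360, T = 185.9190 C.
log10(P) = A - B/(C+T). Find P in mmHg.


C+T = 395.2550
B/(C+T) = 3.4759
log10(P) = 8.8330 - 3.4759 = 5.3571
P = 10^5.3571 = 227561.9423 mmHg

227561.9423 mmHg


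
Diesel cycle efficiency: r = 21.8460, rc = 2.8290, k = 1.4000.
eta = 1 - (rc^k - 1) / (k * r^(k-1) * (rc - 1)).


r^(k-1) = 3.4336
rc^k = 4.2883
eta = 0.6260 = 62.5991%

62.5991%


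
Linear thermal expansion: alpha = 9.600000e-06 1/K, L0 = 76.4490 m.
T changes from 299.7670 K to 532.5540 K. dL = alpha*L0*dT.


dT = 232.7870 K
dL = 9.600000e-06 * 76.4490 * 232.7870 = 0.170845 m
L_final = 76.619845 m

dL = 0.170845 m


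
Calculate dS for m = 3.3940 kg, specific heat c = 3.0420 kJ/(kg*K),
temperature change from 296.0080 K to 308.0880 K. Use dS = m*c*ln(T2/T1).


T2/T1 = 1.0408
ln(T2/T1) = 0.0400
dS = 3.3940 * 3.0420 * 0.0400 = 0.4130 kJ/K

0.4130 kJ/K


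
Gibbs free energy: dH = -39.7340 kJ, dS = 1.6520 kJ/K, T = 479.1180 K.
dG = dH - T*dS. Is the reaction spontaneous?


T*dS = 479.1180 * 1.6520 = 791.5029 kJ
dG = -39.7340 - 791.5029 = -831.2369 kJ (spontaneous)

dG = -831.2369 kJ, spontaneous


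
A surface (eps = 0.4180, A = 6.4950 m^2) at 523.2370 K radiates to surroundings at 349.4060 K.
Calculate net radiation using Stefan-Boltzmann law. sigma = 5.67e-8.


T^4 = 7.4954e+10
Tsurr^4 = 1.4905e+10
Q = 0.4180 * 5.67e-8 * 6.4950 * 6.0049e+10 = 9243.6951 W

9243.6951 W


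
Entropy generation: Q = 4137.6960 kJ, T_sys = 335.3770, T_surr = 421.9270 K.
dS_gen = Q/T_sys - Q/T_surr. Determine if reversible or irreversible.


dS_sys = 4137.6960/335.3770 = 12.3374 kJ/K
dS_surr = -4137.6960/421.9270 = -9.8067 kJ/K
dS_gen = 12.3374 - 9.8067 = 2.5308 kJ/K (irreversible)

dS_gen = 2.5308 kJ/K, irreversible


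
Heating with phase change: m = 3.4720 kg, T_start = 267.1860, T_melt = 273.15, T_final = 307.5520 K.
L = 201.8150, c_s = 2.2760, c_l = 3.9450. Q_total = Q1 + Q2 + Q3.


Q1 (sensible, solid) = 3.4720 * 2.2760 * 5.9640 = 47.1292 kJ
Q2 (latent) = 3.4720 * 201.8150 = 700.7017 kJ
Q3 (sensible, liquid) = 3.4720 * 3.9450 * 34.4020 = 471.2056 kJ
Q_total = 1219.0364 kJ

1219.0364 kJ


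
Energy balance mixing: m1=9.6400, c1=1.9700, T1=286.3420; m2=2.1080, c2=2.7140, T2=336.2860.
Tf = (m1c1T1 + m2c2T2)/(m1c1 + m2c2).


num = 7361.7935
den = 24.7119
Tf = 297.9047 K

297.9047 K


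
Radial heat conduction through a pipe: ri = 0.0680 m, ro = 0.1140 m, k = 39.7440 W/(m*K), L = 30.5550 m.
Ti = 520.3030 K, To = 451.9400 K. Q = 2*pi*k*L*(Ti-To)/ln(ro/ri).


dT = 68.3630 K
ln(ro/ri) = 0.5167
Q = 2*pi*39.7440*30.5550*68.3630 / 0.5167 = 1009541.4670 W

1009541.4670 W


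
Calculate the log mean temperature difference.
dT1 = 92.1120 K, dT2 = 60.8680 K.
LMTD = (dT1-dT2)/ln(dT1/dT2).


dT1/dT2 = 1.5133
ln(dT1/dT2) = 0.4143
LMTD = 31.2440 / 0.4143 = 75.4144 K

75.4144 K


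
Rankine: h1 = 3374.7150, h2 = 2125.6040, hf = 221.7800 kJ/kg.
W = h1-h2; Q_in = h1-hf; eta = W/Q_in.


W = 1249.1110 kJ/kg
Q_in = 3152.9350 kJ/kg
eta = 0.3962 = 39.6174%

eta = 39.6174%


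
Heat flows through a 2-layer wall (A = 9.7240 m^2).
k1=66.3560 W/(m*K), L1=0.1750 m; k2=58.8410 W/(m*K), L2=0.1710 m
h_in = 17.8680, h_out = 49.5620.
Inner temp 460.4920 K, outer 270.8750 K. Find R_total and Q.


R_conv_in = 1/(17.8680*9.7240) = 0.0058
R_1 = 0.1750/(66.3560*9.7240) = 0.0003
R_2 = 0.1710/(58.8410*9.7240) = 0.0003
R_conv_out = 1/(49.5620*9.7240) = 0.0021
R_total = 0.0084 K/W
Q = 189.6170 / 0.0084 = 22572.1957 W

R_total = 0.0084 K/W, Q = 22572.1957 W


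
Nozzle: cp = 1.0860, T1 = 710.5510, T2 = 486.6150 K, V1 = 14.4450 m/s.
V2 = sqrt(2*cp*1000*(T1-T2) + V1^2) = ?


dT = 223.9360 K
2*cp*1000*dT = 486388.9920
V1^2 = 208.6580
V2 = sqrt(486597.6500) = 697.5655 m/s

697.5655 m/s


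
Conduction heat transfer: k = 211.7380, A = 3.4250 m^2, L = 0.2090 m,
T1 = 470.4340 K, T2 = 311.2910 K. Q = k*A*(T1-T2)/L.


dT = 159.1430 K
Q = 211.7380 * 3.4250 * 159.1430 / 0.2090 = 552205.3843 W

552205.3843 W


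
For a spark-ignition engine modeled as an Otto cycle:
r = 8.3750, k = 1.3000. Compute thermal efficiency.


r^(k-1) = 1.8919
eta = 1 - 1/1.8919 = 0.4714 = 47.1428%

47.1428%


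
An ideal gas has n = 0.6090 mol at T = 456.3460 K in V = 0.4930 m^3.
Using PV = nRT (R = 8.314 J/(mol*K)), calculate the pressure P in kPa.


P = nRT/V = 0.6090 * 8.314 * 456.3460 / 0.4930
= 2310.5829 / 0.4930 = 4686.7808 Pa = 4.6868 kPa

4.6868 kPa


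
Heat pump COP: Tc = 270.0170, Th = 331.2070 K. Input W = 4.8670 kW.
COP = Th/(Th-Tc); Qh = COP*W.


COP = 331.2070 / 61.1900 = 5.4128
Qh = 5.4128 * 4.8670 = 26.3439 kW

COP = 5.4128, Qh = 26.3439 kW


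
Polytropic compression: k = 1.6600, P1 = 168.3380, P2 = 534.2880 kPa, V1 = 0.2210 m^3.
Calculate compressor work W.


(k-1)/k = 0.3976
(P2/P1)^exp = 1.5828
W = 2.5152 * 168.3380 * 0.2210 * (1.5828 - 1) = 54.5337 kJ

54.5337 kJ


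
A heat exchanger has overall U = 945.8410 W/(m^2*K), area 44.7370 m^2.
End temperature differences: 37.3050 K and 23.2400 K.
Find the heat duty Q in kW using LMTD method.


LMTD = 29.7199 K
Q = 945.8410 * 44.7370 * 29.7199 = 1257569.1460 W = 1257.5691 kW

1257.5691 kW


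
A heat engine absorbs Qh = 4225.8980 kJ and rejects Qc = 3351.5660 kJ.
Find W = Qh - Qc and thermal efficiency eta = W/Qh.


W = 4225.8980 - 3351.5660 = 874.3320 kJ
eta = 874.3320 / 4225.8980 = 0.2069 = 20.6899%

W = 874.3320 kJ, eta = 20.6899%


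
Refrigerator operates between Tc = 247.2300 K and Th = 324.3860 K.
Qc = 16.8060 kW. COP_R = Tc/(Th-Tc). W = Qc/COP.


COP = 247.2300 / 77.1560 = 3.2043
W = 16.8060 / 3.2043 = 5.2448 kW

COP = 3.2043, W = 5.2448 kW


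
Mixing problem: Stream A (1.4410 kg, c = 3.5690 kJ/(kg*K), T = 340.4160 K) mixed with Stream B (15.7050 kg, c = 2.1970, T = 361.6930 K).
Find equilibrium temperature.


num = 14230.5490
den = 39.6468
Tf = 358.9330 K

358.9330 K


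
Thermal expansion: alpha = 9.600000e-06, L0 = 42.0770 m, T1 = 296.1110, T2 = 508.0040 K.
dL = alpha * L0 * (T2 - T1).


dT = 211.8930 K
dL = 9.600000e-06 * 42.0770 * 211.8930 = 0.085592 m
L_final = 42.162592 m

dL = 0.085592 m


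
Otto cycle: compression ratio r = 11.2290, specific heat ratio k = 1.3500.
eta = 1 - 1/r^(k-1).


r^(k-1) = 2.3314
eta = 1 - 1/2.3314 = 0.5711 = 57.1076%

57.1076%


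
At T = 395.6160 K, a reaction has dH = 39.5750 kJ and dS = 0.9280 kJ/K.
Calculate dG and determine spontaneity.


T*dS = 395.6160 * 0.9280 = 367.1316 kJ
dG = 39.5750 - 367.1316 = -327.5566 kJ (spontaneous)

dG = -327.5566 kJ, spontaneous


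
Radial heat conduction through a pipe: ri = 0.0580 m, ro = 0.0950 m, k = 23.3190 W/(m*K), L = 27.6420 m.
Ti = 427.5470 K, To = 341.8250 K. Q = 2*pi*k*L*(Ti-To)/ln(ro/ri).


dT = 85.7220 K
ln(ro/ri) = 0.4934
Q = 2*pi*23.3190*27.6420*85.7220 / 0.4934 = 703594.7367 W

703594.7367 W


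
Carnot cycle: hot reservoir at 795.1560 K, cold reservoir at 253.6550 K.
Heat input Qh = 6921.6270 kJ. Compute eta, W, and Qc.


eta = 1 - 253.6550/795.1560 = 0.6810
W = 0.6810 * 6921.6270 = 4713.6259 kJ
Qc = 6921.6270 - 4713.6259 = 2208.0011 kJ

eta = 68.1000%, W = 4713.6259 kJ, Qc = 2208.0011 kJ


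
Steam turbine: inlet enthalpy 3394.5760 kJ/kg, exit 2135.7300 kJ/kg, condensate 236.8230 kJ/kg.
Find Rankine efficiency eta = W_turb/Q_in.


W = 1258.8460 kJ/kg
Q_in = 3157.7530 kJ/kg
eta = 0.3987 = 39.8652%

eta = 39.8652%


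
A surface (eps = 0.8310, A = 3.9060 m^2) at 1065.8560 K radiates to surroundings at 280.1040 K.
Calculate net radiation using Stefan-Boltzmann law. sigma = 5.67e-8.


T^4 = 1.2906e+12
Tsurr^4 = 6.1557e+09
Q = 0.8310 * 5.67e-8 * 3.9060 * 1.2845e+12 = 236392.7140 W

236392.7140 W


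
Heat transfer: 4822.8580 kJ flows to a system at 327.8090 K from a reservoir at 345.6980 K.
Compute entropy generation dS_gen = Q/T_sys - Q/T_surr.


dS_sys = 4822.8580/327.8090 = 14.7124 kJ/K
dS_surr = -4822.8580/345.6980 = -13.9511 kJ/K
dS_gen = 14.7124 - 13.9511 = 0.7613 kJ/K (irreversible)

dS_gen = 0.7613 kJ/K, irreversible


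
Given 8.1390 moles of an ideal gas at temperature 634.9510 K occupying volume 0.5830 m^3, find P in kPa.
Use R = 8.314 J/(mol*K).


P = nRT/V = 8.1390 * 8.314 * 634.9510 / 0.5830
= 42965.6395 / 0.5830 = 73697.4948 Pa = 73.6975 kPa

73.6975 kPa


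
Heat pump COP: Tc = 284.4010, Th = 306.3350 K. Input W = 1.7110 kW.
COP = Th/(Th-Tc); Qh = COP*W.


COP = 306.3350 / 21.9340 = 13.9662
Qh = 13.9662 * 1.7110 = 23.8962 kW

COP = 13.9662, Qh = 23.8962 kW


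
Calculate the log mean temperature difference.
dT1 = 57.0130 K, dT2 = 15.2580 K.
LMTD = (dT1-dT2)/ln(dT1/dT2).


dT1/dT2 = 3.7366
ln(dT1/dT2) = 1.3182
LMTD = 41.7550 / 1.3182 = 31.6764 K

31.6764 K


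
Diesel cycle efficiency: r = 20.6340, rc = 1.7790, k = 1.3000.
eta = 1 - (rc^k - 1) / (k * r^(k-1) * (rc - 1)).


r^(k-1) = 2.4796
rc^k = 2.1146
eta = 0.5561 = 55.6121%

55.6121%


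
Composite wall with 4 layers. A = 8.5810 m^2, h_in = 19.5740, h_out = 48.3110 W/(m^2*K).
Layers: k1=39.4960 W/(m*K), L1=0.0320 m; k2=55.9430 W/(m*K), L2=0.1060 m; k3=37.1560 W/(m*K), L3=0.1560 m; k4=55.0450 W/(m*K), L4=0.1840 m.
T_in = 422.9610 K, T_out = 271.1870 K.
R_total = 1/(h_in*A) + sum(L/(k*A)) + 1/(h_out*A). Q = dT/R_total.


R_conv_in = 1/(19.5740*8.5810) = 0.0060
R_1 = 0.0320/(39.4960*8.5810) = 9.4419e-05
R_2 = 0.1060/(55.9430*8.5810) = 0.0002
R_3 = 0.1560/(37.1560*8.5810) = 0.0005
R_4 = 0.1840/(55.0450*8.5810) = 0.0004
R_conv_out = 1/(48.3110*8.5810) = 0.0024
R_total = 0.0096 K/W
Q = 151.7740 / 0.0096 = 15876.0834 W

R_total = 0.0096 K/W, Q = 15876.0834 W


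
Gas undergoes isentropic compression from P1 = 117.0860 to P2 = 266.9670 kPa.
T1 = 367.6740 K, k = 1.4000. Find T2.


(k-1)/k = 0.2857
(P2/P1)^exp = 1.2655
T2 = 367.6740 * 1.2655 = 465.3022 K

465.3022 K


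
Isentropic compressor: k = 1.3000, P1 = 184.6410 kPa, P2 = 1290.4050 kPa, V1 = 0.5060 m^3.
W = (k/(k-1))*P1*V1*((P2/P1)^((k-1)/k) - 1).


(k-1)/k = 0.2308
(P2/P1)^exp = 1.5662
W = 4.3333 * 184.6410 * 0.5060 * (1.5662 - 1) = 229.2498 kJ

229.2498 kJ


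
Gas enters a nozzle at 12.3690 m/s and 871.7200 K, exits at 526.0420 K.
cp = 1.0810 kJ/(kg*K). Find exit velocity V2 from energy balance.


dT = 345.6780 K
2*cp*1000*dT = 747355.8360
V1^2 = 152.9922
V2 = sqrt(747508.8282) = 864.5859 m/s

864.5859 m/s


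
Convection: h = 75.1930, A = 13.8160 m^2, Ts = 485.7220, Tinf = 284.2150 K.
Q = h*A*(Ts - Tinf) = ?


dT = 201.5070 K
Q = 75.1930 * 13.8160 * 201.5070 = 209338.8694 W

209338.8694 W


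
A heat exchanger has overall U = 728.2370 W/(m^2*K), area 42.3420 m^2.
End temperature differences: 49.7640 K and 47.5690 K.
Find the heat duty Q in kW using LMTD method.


LMTD = 48.6582 K
Q = 728.2370 * 42.3420 * 48.6582 = 1500377.6399 W = 1500.3776 kW

1500.3776 kW


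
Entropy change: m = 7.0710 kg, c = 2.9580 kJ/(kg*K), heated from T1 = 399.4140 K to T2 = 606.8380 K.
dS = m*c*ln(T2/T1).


T2/T1 = 1.5193
ln(T2/T1) = 0.4183
dS = 7.0710 * 2.9580 * 0.4183 = 8.7484 kJ/K

8.7484 kJ/K


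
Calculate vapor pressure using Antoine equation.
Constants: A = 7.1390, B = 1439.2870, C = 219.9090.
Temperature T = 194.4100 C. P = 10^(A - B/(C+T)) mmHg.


C+T = 414.3190
B/(C+T) = 3.4739
log10(P) = 7.1390 - 3.4739 = 3.6651
P = 10^3.6651 = 4625.2805 mmHg

4625.2805 mmHg


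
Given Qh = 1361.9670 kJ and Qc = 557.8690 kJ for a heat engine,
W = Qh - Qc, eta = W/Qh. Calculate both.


W = 1361.9670 - 557.8690 = 804.0980 kJ
eta = 804.0980 / 1361.9670 = 0.5904 = 59.0395%

W = 804.0980 kJ, eta = 59.0395%


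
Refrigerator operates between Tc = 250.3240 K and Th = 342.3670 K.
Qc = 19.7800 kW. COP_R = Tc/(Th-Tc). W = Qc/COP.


COP = 250.3240 / 92.0430 = 2.7196
W = 19.7800 / 2.7196 = 7.2730 kW

COP = 2.7196, W = 7.2730 kW


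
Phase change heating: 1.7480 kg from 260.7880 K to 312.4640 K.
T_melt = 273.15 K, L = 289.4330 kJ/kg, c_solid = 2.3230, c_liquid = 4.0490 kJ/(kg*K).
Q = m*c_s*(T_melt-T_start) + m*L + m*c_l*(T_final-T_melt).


Q1 (sensible, solid) = 1.7480 * 2.3230 * 12.3620 = 50.1972 kJ
Q2 (latent) = 1.7480 * 289.4330 = 505.9289 kJ
Q3 (sensible, liquid) = 1.7480 * 4.0490 * 39.3140 = 278.2508 kJ
Q_total = 834.3769 kJ

834.3769 kJ


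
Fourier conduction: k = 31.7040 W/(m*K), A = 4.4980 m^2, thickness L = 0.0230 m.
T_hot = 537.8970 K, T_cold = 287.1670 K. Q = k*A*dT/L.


dT = 250.7300 K
Q = 31.7040 * 4.4980 * 250.7300 / 0.0230 = 1554576.0588 W

1554576.0588 W


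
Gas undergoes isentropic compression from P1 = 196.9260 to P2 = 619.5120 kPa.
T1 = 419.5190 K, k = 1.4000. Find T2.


(k-1)/k = 0.2857
(P2/P1)^exp = 1.3874
T2 = 419.5190 * 1.3874 = 582.0563 K

582.0563 K


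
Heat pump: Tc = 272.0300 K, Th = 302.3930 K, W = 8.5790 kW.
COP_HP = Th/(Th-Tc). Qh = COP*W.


COP = 302.3930 / 30.3630 = 9.9593
Qh = 9.9593 * 8.5790 = 85.4405 kW

COP = 9.9593, Qh = 85.4405 kW


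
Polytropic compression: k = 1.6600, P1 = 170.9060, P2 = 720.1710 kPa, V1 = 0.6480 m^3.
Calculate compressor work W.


(k-1)/k = 0.3976
(P2/P1)^exp = 1.7716
W = 2.5152 * 170.9060 * 0.6480 * (1.7716 - 1) = 214.9263 kJ

214.9263 kJ


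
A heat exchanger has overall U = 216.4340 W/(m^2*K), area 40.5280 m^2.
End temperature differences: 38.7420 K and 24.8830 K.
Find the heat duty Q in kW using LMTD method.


LMTD = 31.3028 K
Q = 216.4340 * 40.5280 * 31.3028 = 274577.1154 W = 274.5771 kW

274.5771 kW


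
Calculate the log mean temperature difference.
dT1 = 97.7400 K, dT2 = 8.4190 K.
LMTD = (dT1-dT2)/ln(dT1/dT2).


dT1/dT2 = 11.6095
ln(dT1/dT2) = 2.4518
LMTD = 89.3210 / 2.4518 = 36.4305 K

36.4305 K


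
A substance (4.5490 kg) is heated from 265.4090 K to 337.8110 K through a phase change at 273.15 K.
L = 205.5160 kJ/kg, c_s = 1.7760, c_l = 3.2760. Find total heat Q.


Q1 (sensible, solid) = 4.5490 * 1.7760 * 7.7410 = 62.5397 kJ
Q2 (latent) = 4.5490 * 205.5160 = 934.8923 kJ
Q3 (sensible, liquid) = 4.5490 * 3.2760 * 64.6610 = 963.6121 kJ
Q_total = 1961.0441 kJ

1961.0441 kJ


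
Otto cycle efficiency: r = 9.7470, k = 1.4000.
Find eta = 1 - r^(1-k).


r^(k-1) = 2.4863
eta = 1 - 1/2.4863 = 0.5978 = 59.7791%

59.7791%


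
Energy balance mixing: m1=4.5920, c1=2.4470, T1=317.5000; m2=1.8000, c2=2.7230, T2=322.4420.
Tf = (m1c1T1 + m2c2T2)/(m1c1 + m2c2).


num = 5148.0453
den = 16.1380
Tf = 319.0010 K

319.0010 K


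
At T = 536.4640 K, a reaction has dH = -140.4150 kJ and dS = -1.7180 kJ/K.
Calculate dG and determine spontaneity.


T*dS = 536.4640 * -1.7180 = -921.6452 kJ
dG = -140.4150 + 921.6452 = 781.2302 kJ (non-spontaneous)

dG = 781.2302 kJ, non-spontaneous


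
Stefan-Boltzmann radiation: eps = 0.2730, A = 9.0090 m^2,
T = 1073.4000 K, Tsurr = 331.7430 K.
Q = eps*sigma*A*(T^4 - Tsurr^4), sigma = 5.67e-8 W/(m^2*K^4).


T^4 = 1.3275e+12
Tsurr^4 = 1.2112e+10
Q = 0.2730 * 5.67e-8 * 9.0090 * 1.3154e+12 = 183437.5293 W

183437.5293 W


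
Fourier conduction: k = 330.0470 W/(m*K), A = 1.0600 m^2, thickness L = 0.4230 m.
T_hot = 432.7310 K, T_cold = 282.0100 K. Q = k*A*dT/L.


dT = 150.7210 K
Q = 330.0470 * 1.0600 * 150.7210 / 0.4230 = 124656.5360 W

124656.5360 W


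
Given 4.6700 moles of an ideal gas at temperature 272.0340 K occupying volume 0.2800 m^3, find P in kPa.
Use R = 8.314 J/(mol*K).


P = nRT/V = 4.6700 * 8.314 * 272.0340 / 0.2800
= 10562.0955 / 0.2800 = 37721.7695 Pa = 37.7218 kPa

37.7218 kPa


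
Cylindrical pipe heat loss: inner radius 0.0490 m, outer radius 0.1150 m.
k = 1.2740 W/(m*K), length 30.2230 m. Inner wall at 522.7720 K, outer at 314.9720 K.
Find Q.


dT = 207.8000 K
ln(ro/ri) = 0.8531
Q = 2*pi*1.2740*30.2230*207.8000 / 0.8531 = 58928.6438 W

58928.6438 W


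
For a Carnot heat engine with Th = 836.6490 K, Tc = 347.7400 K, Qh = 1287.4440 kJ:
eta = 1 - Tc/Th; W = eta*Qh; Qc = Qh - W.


eta = 1 - 347.7400/836.6490 = 0.5844
W = 0.5844 * 1287.4440 = 752.3381 kJ
Qc = 1287.4440 - 752.3381 = 535.1059 kJ

eta = 58.4366%, W = 752.3381 kJ, Qc = 535.1059 kJ


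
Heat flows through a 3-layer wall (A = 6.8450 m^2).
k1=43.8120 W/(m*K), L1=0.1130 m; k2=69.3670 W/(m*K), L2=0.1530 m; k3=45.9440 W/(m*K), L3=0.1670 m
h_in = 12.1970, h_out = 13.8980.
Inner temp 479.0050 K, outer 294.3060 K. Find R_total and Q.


R_conv_in = 1/(12.1970*6.8450) = 0.0120
R_1 = 0.1130/(43.8120*6.8450) = 0.0004
R_2 = 0.1530/(69.3670*6.8450) = 0.0003
R_3 = 0.1670/(45.9440*6.8450) = 0.0005
R_conv_out = 1/(13.8980*6.8450) = 0.0105
R_total = 0.0237 K/W
Q = 184.6990 / 0.0237 = 7786.8039 W

R_total = 0.0237 K/W, Q = 7786.8039 W


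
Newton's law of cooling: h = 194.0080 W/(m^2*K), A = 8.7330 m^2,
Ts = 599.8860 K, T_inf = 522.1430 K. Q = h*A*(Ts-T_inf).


dT = 77.7430 K
Q = 194.0080 * 8.7330 * 77.7430 = 131717.7775 W

131717.7775 W


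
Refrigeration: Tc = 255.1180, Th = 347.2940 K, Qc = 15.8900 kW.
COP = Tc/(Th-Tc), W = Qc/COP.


COP = 255.1180 / 92.1760 = 2.7677
W = 15.8900 / 2.7677 = 5.7412 kW

COP = 2.7677, W = 5.7412 kW


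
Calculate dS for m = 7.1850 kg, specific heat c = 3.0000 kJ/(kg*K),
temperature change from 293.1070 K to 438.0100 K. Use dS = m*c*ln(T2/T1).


T2/T1 = 1.4944
ln(T2/T1) = 0.4017
dS = 7.1850 * 3.0000 * 0.4017 = 8.6587 kJ/K

8.6587 kJ/K


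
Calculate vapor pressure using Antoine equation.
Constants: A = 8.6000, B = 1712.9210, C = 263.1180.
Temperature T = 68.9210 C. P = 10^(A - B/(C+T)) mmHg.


C+T = 332.0390
B/(C+T) = 5.1588
log10(P) = 8.6000 - 5.1588 = 3.4412
P = 10^3.4412 = 2761.8838 mmHg

2761.8838 mmHg


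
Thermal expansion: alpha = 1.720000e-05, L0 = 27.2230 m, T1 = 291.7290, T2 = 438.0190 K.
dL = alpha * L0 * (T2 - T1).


dT = 146.2900 K
dL = 1.720000e-05 * 27.2230 * 146.2900 = 0.068498 m
L_final = 27.291498 m

dL = 0.068498 m


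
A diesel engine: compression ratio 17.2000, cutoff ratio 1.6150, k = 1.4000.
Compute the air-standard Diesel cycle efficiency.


r^(k-1) = 3.1204
rc^k = 1.9563
eta = 0.6440 = 64.4047%

64.4047%


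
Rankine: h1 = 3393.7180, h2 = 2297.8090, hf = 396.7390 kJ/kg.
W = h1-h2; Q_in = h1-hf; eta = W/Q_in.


W = 1095.9090 kJ/kg
Q_in = 2996.9790 kJ/kg
eta = 0.3657 = 36.5671%

eta = 36.5671%


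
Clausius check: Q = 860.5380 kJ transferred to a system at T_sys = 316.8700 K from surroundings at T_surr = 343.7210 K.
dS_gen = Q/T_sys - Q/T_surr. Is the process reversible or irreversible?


dS_sys = 860.5380/316.8700 = 2.7157 kJ/K
dS_surr = -860.5380/343.7210 = -2.5036 kJ/K
dS_gen = 2.7157 - 2.5036 = 0.2122 kJ/K (irreversible)

dS_gen = 0.2122 kJ/K, irreversible


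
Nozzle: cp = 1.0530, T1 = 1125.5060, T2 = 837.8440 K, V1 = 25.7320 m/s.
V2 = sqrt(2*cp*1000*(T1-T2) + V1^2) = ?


dT = 287.6620 K
2*cp*1000*dT = 605816.1720
V1^2 = 662.1358
V2 = sqrt(606478.3078) = 778.7672 m/s

778.7672 m/s


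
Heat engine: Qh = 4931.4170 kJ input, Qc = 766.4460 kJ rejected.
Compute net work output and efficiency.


W = 4931.4170 - 766.4460 = 4164.9710 kJ
eta = 4164.9710 / 4931.4170 = 0.8446 = 84.4579%

W = 4164.9710 kJ, eta = 84.4579%


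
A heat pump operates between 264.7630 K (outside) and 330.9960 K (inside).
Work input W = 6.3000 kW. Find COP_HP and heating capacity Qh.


COP = 330.9960 / 66.2330 = 4.9974
Qh = 4.9974 * 6.3000 = 31.4839 kW

COP = 4.9974, Qh = 31.4839 kW


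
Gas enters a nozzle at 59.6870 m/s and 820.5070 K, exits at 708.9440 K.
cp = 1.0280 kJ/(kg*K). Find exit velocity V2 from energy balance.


dT = 111.5630 K
2*cp*1000*dT = 229373.5280
V1^2 = 3562.5380
V2 = sqrt(232936.0660) = 482.6345 m/s

482.6345 m/s


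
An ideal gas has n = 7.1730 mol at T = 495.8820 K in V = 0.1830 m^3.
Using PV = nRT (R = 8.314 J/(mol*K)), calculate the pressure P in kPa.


P = nRT/V = 7.1730 * 8.314 * 495.8820 / 0.1830
= 29572.5786 / 0.1830 = 161598.7903 Pa = 161.5988 kPa

161.5988 kPa


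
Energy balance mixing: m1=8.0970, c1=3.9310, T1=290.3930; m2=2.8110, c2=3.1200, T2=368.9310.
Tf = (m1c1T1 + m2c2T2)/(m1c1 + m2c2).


num = 12478.6509
den = 40.5996
Tf = 307.3588 K

307.3588 K


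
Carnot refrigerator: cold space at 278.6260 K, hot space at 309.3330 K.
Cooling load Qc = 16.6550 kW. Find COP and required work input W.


COP = 278.6260 / 30.7070 = 9.0737
W = 16.6550 / 9.0737 = 1.8355 kW

COP = 9.0737, W = 1.8355 kW


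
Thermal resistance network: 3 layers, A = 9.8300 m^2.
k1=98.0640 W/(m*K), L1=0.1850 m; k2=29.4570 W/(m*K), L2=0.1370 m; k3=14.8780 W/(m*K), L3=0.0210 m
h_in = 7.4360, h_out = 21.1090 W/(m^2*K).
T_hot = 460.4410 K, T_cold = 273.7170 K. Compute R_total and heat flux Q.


R_conv_in = 1/(7.4360*9.8300) = 0.0137
R_1 = 0.1850/(98.0640*9.8300) = 0.0002
R_2 = 0.1370/(29.4570*9.8300) = 0.0005
R_3 = 0.0210/(14.8780*9.8300) = 0.0001
R_conv_out = 1/(21.1090*9.8300) = 0.0048
R_total = 0.0193 K/W
Q = 186.7240 / 0.0193 = 9670.5414 W

R_total = 0.0193 K/W, Q = 9670.5414 W


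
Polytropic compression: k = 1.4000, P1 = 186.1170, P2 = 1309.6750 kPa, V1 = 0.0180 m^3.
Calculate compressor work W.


(k-1)/k = 0.2857
(P2/P1)^exp = 1.7463
W = 3.5000 * 186.1170 * 0.0180 * (1.7463 - 1) = 8.7501 kJ

8.7501 kJ


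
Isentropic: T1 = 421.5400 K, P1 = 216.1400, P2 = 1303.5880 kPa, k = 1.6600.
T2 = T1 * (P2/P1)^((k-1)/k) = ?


(k-1)/k = 0.3976
(P2/P1)^exp = 2.0431
T2 = 421.5400 * 2.0431 = 861.2324 K

861.2324 K


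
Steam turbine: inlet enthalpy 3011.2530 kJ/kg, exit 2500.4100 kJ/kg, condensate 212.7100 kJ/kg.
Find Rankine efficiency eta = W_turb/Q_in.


W = 510.8430 kJ/kg
Q_in = 2798.5430 kJ/kg
eta = 0.1825 = 18.2539%

eta = 18.2539%


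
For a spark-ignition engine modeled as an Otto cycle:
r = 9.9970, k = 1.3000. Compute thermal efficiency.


r^(k-1) = 1.9951
eta = 1 - 1/1.9951 = 0.4988 = 49.8768%

49.8768%


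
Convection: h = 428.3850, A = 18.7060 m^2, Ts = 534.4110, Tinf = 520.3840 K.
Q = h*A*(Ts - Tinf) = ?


dT = 14.0270 K
Q = 428.3850 * 18.7060 * 14.0270 = 112403.5383 W

112403.5383 W


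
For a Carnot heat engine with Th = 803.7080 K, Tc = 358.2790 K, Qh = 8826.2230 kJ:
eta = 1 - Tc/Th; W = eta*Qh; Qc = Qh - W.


eta = 1 - 358.2790/803.7080 = 0.5542
W = 0.5542 * 8826.2230 = 4891.6468 kJ
Qc = 8826.2230 - 4891.6468 = 3934.5762 kJ

eta = 55.4217%, W = 4891.6468 kJ, Qc = 3934.5762 kJ


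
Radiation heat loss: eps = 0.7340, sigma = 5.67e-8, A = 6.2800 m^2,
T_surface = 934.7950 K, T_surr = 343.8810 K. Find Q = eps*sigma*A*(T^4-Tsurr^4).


T^4 = 7.6360e+11
Tsurr^4 = 1.3984e+10
Q = 0.7340 * 5.67e-8 * 6.2800 * 7.4962e+11 = 195919.2826 W

195919.2826 W


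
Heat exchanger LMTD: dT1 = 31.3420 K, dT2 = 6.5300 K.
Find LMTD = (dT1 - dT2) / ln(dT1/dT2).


dT1/dT2 = 4.7997
ln(dT1/dT2) = 1.5686
LMTD = 24.8120 / 1.5686 = 15.8184 K

15.8184 K


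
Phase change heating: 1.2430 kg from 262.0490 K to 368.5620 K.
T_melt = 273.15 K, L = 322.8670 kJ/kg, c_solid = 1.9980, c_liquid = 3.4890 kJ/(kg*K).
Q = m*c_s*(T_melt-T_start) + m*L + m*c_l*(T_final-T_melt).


Q1 (sensible, solid) = 1.2430 * 1.9980 * 11.1010 = 27.5695 kJ
Q2 (latent) = 1.2430 * 322.8670 = 401.3237 kJ
Q3 (sensible, liquid) = 1.2430 * 3.4890 * 95.4120 = 413.7853 kJ
Q_total = 842.6785 kJ

842.6785 kJ


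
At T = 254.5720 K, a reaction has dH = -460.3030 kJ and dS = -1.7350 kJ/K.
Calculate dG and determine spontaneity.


T*dS = 254.5720 * -1.7350 = -441.6824 kJ
dG = -460.3030 + 441.6824 = -18.6206 kJ (spontaneous)

dG = -18.6206 kJ, spontaneous


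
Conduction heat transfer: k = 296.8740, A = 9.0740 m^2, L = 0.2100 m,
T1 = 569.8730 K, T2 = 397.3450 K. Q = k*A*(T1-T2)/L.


dT = 172.5280 K
Q = 296.8740 * 9.0740 * 172.5280 / 0.2100 = 2213151.9475 W

2213151.9475 W


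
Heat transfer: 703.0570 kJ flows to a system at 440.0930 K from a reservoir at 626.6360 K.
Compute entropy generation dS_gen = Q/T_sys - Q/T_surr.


dS_sys = 703.0570/440.0930 = 1.5975 kJ/K
dS_surr = -703.0570/626.6360 = -1.1220 kJ/K
dS_gen = 1.5975 - 1.1220 = 0.4756 kJ/K (irreversible)

dS_gen = 0.4756 kJ/K, irreversible


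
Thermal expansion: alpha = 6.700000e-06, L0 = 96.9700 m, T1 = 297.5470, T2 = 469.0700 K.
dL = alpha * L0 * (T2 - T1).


dT = 171.5230 K
dL = 6.700000e-06 * 96.9700 * 171.5230 = 0.111438 m
L_final = 97.081438 m

dL = 0.111438 m


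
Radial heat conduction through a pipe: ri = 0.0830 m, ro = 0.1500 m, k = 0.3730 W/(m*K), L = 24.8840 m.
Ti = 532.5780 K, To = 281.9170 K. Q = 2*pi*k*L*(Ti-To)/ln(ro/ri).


dT = 250.6610 K
ln(ro/ri) = 0.5918
Q = 2*pi*0.3730*24.8840*250.6610 / 0.5918 = 24701.5724 W

24701.5724 W


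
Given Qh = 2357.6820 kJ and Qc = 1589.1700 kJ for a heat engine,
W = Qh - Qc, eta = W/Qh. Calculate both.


W = 2357.6820 - 1589.1700 = 768.5120 kJ
eta = 768.5120 / 2357.6820 = 0.3260 = 32.5961%

W = 768.5120 kJ, eta = 32.5961%


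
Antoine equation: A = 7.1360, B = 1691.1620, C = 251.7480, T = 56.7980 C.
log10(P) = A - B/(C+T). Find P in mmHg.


C+T = 308.5460
B/(C+T) = 5.4811
log10(P) = 7.1360 - 5.4811 = 1.6549
P = 10^1.6549 = 45.1784 mmHg

45.1784 mmHg


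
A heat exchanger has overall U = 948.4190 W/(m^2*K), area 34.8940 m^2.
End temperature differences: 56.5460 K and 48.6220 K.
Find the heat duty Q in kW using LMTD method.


LMTD = 52.4843 K
Q = 948.4190 * 34.8940 * 52.4843 = 1736923.7665 W = 1736.9238 kW

1736.9238 kW


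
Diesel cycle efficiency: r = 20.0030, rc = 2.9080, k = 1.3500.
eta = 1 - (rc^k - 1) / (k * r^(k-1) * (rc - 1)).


r^(k-1) = 2.8535
rc^k = 4.2253
eta = 0.5612 = 56.1199%

56.1199%


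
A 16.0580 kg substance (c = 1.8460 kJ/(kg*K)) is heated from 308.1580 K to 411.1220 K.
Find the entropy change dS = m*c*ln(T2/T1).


T2/T1 = 1.3341
ln(T2/T1) = 0.2883
dS = 16.0580 * 1.8460 * 0.2883 = 8.5454 kJ/K

8.5454 kJ/K


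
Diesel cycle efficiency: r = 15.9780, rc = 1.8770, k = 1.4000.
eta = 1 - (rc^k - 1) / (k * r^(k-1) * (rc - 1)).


r^(k-1) = 3.0298
rc^k = 2.4146
eta = 0.6197 = 61.9718%

61.9718%


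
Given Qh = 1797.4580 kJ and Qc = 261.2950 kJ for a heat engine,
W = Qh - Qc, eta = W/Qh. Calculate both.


W = 1797.4580 - 261.2950 = 1536.1630 kJ
eta = 1536.1630 / 1797.4580 = 0.8546 = 85.4631%

W = 1536.1630 kJ, eta = 85.4631%


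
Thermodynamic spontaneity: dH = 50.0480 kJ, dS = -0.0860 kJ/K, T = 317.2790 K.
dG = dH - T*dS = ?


T*dS = 317.2790 * -0.0860 = -27.2860 kJ
dG = 50.0480 + 27.2860 = 77.3340 kJ (non-spontaneous)

dG = 77.3340 kJ, non-spontaneous


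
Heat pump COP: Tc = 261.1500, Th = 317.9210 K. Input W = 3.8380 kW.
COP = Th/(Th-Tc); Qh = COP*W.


COP = 317.9210 / 56.7710 = 5.6001
Qh = 5.6001 * 3.8380 = 21.4930 kW

COP = 5.6001, Qh = 21.4930 kW


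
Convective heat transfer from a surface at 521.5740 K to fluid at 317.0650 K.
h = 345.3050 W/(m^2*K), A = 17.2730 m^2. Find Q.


dT = 204.5090 K
Q = 345.3050 * 17.2730 * 204.5090 = 1219784.3728 W

1219784.3728 W


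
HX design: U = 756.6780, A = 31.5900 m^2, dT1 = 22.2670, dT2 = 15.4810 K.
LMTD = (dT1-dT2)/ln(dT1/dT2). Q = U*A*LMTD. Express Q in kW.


LMTD = 18.6689 K
Q = 756.6780 * 31.5900 * 18.6689 = 446251.1800 W = 446.2512 kW

446.2512 kW


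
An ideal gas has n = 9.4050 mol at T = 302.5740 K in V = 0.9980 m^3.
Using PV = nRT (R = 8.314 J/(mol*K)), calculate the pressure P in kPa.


P = nRT/V = 9.4050 * 8.314 * 302.5740 / 0.9980
= 23659.2202 / 0.9980 = 23706.6335 Pa = 23.7066 kPa

23.7066 kPa
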